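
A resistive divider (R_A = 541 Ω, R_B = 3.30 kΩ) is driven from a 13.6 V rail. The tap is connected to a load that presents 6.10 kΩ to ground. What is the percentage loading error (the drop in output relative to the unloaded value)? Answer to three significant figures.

The divider's output (Thévenin) resistance is R_A‖R_B = 464.8 Ω.
Fractional drop under load = R_th/(R_th + R_L) = 464.8 / (464.8 + 6100) = 0.07080.
So the output falls by 7.08 %.

7.08 %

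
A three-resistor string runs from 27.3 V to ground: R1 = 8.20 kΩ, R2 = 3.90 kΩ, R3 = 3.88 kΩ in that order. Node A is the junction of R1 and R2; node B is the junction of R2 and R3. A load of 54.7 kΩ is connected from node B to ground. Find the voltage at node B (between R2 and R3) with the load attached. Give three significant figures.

At node B, R3 is in parallel with the load: R3‖R_L = 3.623 kΩ.
Below node A the resistance is R2 + (R3‖R_L) = 7.523 kΩ, so V_A = 27.3 × 7.523/15.72 = 13.06 V.
Then V_B = V_A × (R3‖R_L)/(R2 + R3‖R_L) = 13.06 × 3.623/7.523 = 6.29 V.

V ≈ 6.29 V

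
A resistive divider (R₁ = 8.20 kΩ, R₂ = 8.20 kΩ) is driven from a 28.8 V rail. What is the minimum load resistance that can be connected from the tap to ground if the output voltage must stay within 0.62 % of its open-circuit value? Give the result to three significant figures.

Output resistance R_th = R₁‖R₂ = (8.20 × 8.20)/16.40 = 4.100 kΩ.
The fractional drop is R_th/(R_th + R_L); requiring this ≤ 0.00620 gives R_L ≥ R_th(1/0.00620 − 1) = 4.100 × 160.3 = 657 kΩ.

R_L(min) ≈ 657 kΩ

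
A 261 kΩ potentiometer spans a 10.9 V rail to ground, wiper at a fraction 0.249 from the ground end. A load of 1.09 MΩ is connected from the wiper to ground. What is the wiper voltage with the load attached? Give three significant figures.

V ≈ 2.60 V

The wiper splits the pot into (1−α)R = 196.0 kΩ above and αR = 64.99 kΩ below.
Lower section ‖ load = 61.33 kΩ.
V_wiper = 10.9 × 61.33/(196.0 + 61.33) = 2.60 V.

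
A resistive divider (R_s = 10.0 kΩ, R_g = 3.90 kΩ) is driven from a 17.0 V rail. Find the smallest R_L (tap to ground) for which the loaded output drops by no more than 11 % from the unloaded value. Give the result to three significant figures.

Output resistance R_th = R_s‖R_g = (10.0 × 3.90)/13.90 = 2.806 kΩ.
The fractional drop is R_th/(R_th + R_L); requiring this ≤ 0.110 gives R_L ≥ R_th(1/0.110 − 1) = 2.806 × 8.091 = 22.7 kΩ.

R_L(min) ≈ 22.7 kΩ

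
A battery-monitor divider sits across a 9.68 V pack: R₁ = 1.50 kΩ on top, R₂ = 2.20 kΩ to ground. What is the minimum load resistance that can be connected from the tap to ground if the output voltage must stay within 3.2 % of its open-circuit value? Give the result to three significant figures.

Output resistance R_th = R₁‖R₂ = (1500 × 2200)/3700 = 891.9 Ω.
The fractional drop is R_th/(R_th + R_L); requiring this ≤ 0.0320 gives R_L ≥ R_th(1/0.0320 − 1) = 891.9 × 30.25 = 27.0 kΩ.

R_L(min) ≈ 27.0 kΩ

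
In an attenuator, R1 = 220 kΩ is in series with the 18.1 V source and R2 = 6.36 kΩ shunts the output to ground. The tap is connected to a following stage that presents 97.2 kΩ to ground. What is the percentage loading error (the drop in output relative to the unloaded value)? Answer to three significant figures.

The divider's output (Thévenin) resistance is R1‖R2 = 6.181 kΩ.
Fractional drop under load = R_th/(R_th + R_L) = 6.181 / (6.181 + 97.2) = 0.05979.
So the output falls by 5.98 %.

5.98 %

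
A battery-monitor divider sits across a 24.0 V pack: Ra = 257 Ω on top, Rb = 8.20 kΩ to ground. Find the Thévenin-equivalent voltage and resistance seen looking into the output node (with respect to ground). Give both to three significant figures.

V_th is the open-circuit tap voltage: 24.0 × 8200/(257 + 8200) = 23.3 V.
With the supply zeroed, Ra and Rb appear in parallel from the tap: R_th = Ra‖Rb = (257 × 8200)/8457 = 249 Ω.

V_th = 23.3 V, R_th = 249 Ω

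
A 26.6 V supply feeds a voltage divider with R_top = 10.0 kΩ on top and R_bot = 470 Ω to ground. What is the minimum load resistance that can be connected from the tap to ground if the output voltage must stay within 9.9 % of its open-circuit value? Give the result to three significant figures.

R_L(min) ≈ 4.09 kΩ

Output resistance R_th = R_top‖R_bot = (10000 × 470)/10470 = 448.9 Ω.
The fractional drop is R_th/(R_th + R_L); requiring this ≤ 0.0990 gives R_L ≥ R_th(1/0.0990 − 1) = 448.9 × 9.101 = 4.09 kΩ.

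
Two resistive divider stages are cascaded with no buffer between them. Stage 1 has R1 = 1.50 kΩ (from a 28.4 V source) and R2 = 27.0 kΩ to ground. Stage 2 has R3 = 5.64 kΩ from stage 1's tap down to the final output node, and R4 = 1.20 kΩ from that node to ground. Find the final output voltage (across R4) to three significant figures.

Stage 2 presents R3+R4 = 6.840 kΩ as a load on stage 1's tap.
Stage 1's lower leg becomes R2‖(R3+R4) = 5.457 kΩ, so V_mid = 28.4 × 5.457/6.957 = 22.28 V.
Stage 2 is itself unloaded: V_out = V_mid × R4/(R3+R4) = 22.28 × 1.20/6.840 = 3.91 V.

V_out ≈ 3.91 V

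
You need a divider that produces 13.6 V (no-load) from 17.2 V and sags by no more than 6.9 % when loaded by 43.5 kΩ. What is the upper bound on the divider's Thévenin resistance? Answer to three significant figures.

Loading drop = R_th/(R_th + R_L) ≤ 0.0690, so R_th ≤ R_L · ε/(1−ε) = 43.5 kΩ × 0.0690/0.9310 = 3.22 kΩ.

R_th ≤ 3.22 kΩ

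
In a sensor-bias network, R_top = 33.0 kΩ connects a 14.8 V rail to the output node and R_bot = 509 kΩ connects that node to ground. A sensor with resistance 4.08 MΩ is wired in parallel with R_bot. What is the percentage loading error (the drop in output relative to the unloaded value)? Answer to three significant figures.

The divider's output (Thévenin) resistance is R_top‖R_bot = 30.99 kΩ.
Fractional drop under load = R_th/(R_th + R_L) = 30.99 / (30.99 + 4080) = 0.007539.
So the output falls by 0.754 %.

0.754 %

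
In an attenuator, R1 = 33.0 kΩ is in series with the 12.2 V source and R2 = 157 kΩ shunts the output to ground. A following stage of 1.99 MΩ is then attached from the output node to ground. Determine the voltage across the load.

V_out ≈ 9.94 V

The load sits in parallel with R2: R2‖R_L = (157 × 1990) / (157 + 1990) = 145.5 kΩ.
V_out = 12.2 × 145.5 / (33.0 + 145.5) = 12.2 × 145.5/178.5 = 9.94 V.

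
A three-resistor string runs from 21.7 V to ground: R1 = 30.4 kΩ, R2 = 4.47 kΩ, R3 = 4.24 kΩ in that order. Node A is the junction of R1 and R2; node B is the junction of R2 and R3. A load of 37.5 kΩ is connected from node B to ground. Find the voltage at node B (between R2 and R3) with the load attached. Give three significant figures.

At node B, R3 is in parallel with the load: R3‖R_L = 3.809 kΩ.
Below node A the resistance is R2 + (R3‖R_L) = 8.279 kΩ, so V_A = 21.7 × 8.279/38.68 = 4.645 V.
Then V_B = V_A × (R3‖R_L)/(R2 + R3‖R_L) = 4.645 × 3.809/8.279 = 2.14 V.

V ≈ 2.14 V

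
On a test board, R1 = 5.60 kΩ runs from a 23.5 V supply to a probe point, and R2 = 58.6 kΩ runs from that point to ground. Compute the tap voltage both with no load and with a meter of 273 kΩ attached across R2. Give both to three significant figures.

Open-circuit: V = 23.5 × 58.6/(5.60 + 58.6) = 21.5 V.
With the load, R2 becomes R2‖R_L = 48.24 kΩ, so V = 23.5 × 48.24/53.84 = 21.1 V.

Unloaded: 21.5 V; loaded: 21.1 V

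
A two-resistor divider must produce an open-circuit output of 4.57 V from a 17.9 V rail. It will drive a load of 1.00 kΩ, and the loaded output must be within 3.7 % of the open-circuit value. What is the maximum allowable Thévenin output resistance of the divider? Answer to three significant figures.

Loading drop = R_th/(R_th + R_L) ≤ 0.0370, so R_th ≤ R_L · ε/(1−ε) = 1.00 kΩ × 0.0370/0.9630 = 38.4 Ω.
(Any R1, R2 with R2/(R1+R2) = 0.255 and R1‖R2 ≤ 38.4 Ω will meet the spec.)

R_th ≤ 38.4 Ω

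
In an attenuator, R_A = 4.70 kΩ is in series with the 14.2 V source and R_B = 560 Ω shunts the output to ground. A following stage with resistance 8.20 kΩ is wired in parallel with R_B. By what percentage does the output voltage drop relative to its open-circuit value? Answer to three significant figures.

5.75 %

The divider's output (Thévenin) resistance is R_A‖R_B = 500.4 Ω.
Fractional drop under load = R_th/(R_th + R_L) = 500.4 / (500.4 + 8200) = 0.05751.
So the output falls by 5.75 %.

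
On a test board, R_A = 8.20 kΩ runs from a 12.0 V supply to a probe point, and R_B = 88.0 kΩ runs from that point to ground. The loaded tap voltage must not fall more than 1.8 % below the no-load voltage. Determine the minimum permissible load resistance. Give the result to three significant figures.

R_L(min) ≈ 409 kΩ

Output resistance R_th = R_A‖R_B = (8.20 × 88.0)/96.20 = 7.501 kΩ.
The fractional drop is R_th/(R_th + R_L); requiring this ≤ 0.0180 gives R_L ≥ R_th(1/0.0180 − 1) = 7.501 × 54.56 = 409 kΩ.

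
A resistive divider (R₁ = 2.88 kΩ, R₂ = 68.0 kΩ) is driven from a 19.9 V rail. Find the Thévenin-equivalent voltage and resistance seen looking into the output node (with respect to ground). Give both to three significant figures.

V_th = 19.1 V, R_th = 2.76 kΩ

V_th is the open-circuit tap voltage: 19.9 × 68.0/(2.88 + 68.0) = 19.1 V.
With the supply zeroed, R₁ and R₂ appear in parallel from the tap: R_th = R₁‖R₂ = (2.88 × 68.0)/70.88 = 2.76 kΩ.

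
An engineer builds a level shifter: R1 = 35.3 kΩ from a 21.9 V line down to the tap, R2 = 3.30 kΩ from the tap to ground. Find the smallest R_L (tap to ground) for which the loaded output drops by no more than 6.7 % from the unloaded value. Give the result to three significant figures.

Output resistance R_th = R1‖R2 = (35.3 × 3.30)/38.60 = 3.018 kΩ.
The fractional drop is R_th/(R_th + R_L); requiring this ≤ 0.0670 gives R_L ≥ R_th(1/0.0670 − 1) = 3.018 × 13.93 = 42.0 kΩ.

R_L(min) ≈ 42.0 kΩ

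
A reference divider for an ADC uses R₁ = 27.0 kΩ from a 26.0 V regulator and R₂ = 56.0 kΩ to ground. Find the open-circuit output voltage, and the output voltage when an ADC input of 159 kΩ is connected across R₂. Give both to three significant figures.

Unloaded: 17.5 V; loaded: 15.7 V

Open-circuit: V = 26.0 × 56.0/(27.0 + 56.0) = 17.5 V.
With the load, R₂ becomes R₂‖R_L = 41.41 kΩ, so V = 26.0 × 41.41/68.41 = 15.7 V.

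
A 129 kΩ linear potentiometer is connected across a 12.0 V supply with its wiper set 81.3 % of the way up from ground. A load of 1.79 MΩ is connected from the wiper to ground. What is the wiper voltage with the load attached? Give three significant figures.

The wiper splits the pot into (1−α)R = 24.12 kΩ above and αR = 104.9 kΩ below.
Lower section ‖ load = 99.07 kΩ.
V_wiper = 12.0 × 99.07/(24.12 + 99.07) = 9.65 V.

V ≈ 9.65 V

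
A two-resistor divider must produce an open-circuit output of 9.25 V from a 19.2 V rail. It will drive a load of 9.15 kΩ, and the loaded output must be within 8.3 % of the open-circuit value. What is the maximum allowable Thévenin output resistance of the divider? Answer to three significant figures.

Loading drop = R_th/(R_th + R_L) ≤ 0.0830, so R_th ≤ R_L · ε/(1−ε) = 9.15 kΩ × 0.0830/0.9170 = 828 Ω.
(Any R1, R2 with R2/(R1+R2) = 0.482 and R1‖R2 ≤ 828 Ω will meet the spec.)

R_th ≤ 828 Ω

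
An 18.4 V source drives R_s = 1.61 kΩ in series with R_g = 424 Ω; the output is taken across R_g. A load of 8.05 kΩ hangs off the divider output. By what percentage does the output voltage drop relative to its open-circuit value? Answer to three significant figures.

4.00 %

The divider's output (Thévenin) resistance is R_s‖R_g = 335.6 Ω.
Fractional drop under load = R_th/(R_th + R_L) = 335.6 / (335.6 + 8050) = 0.04002.
So the output falls by 4.00 %.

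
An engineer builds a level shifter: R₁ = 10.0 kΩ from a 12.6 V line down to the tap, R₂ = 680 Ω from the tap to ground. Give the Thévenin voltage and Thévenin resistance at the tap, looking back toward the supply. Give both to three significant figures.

V_th is the open-circuit tap voltage: 12.6 × 680/(10000 + 680) = 0.802 V.
With the supply zeroed, R₁ and R₂ appear in parallel from the tap: R_th = R₁‖R₂ = (10000 × 680)/10680 = 637 Ω.

V_th = 0.802 V, R_th = 637 Ω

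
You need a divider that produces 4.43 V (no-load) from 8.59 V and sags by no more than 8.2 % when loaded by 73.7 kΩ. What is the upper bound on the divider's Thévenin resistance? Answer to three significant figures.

Loading drop = R_th/(R_th + R_L) ≤ 0.0820, so R_th ≤ R_L · ε/(1−ε) = 73.7 kΩ × 0.0820/0.9180 = 6.58 kΩ.

R_th ≤ 6.58 kΩ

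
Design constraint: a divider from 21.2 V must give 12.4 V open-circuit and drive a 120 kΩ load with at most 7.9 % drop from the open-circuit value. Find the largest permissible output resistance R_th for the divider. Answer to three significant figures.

Loading drop = R_th/(R_th + R_L) ≤ 0.0790, so R_th ≤ R_L · ε/(1−ε) = 120 kΩ × 0.0790/0.9210 = 10.3 kΩ.

R_th ≤ 10.3 kΩ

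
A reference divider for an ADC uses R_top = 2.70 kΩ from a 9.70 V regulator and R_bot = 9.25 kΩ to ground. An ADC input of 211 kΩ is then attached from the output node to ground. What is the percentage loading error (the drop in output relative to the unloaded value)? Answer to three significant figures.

0.981 %

The divider's output (Thévenin) resistance is R_top‖R_bot = 2.090 kΩ.
Fractional drop under load = R_th/(R_th + R_L) = 2.090 / (2.090 + 211) = 0.009808.
So the output falls by 0.981 %.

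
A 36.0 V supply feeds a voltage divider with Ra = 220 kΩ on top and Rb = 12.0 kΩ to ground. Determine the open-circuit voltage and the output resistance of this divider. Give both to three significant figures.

V_th is the open-circuit tap voltage: 36.0 × 12.0/(220 + 12.0) = 1.86 V.
With the supply zeroed, Ra and Rb appear in parallel from the tap: R_th = Ra‖Rb = (220 × 12.0)/232.0 = 11.4 kΩ.

V_th = 1.86 V, R_th = 11.4 kΩ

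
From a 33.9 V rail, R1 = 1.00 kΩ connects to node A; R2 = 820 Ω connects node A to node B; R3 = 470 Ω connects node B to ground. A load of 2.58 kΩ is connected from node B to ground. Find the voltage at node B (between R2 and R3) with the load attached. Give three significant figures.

V ≈ 6.08 V

At node B, R3 is in parallel with the load: R3‖R_L = 397.6 Ω.
Below node A the resistance is R2 + (R3‖R_L) = 1218 Ω, so V_A = 33.9 × 1218/2218 = 18.61 V.
Then V_B = V_A × (R3‖R_L)/(R2 + R3‖R_L) = 18.61 × 397.6/1218 = 6.08 V.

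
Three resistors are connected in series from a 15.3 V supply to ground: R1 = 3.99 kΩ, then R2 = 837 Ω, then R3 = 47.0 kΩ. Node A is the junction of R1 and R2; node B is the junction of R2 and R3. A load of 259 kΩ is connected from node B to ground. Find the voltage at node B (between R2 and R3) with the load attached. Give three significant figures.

V ≈ 13.6 V

At node B, R3 is in parallel with the load: R3‖R_L = 39780 Ω.
Below node A the resistance is R2 + (R3‖R_L) = 40620 Ω, so V_A = 15.3 × 40620/44610 = 13.93 V.
Then V_B = V_A × (R3‖R_L)/(R2 + R3‖R_L) = 13.93 × 39780/40620 = 13.6 V.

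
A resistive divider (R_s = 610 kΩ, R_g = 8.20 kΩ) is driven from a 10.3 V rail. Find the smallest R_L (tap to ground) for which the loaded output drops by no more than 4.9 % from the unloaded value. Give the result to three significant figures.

R_L(min) ≈ 157 kΩ

Output resistance R_th = R_s‖R_g = (610 × 8.20)/618.2 = 8.091 kΩ.
The fractional drop is R_th/(R_th + R_L); requiring this ≤ 0.0490 gives R_L ≥ R_th(1/0.0490 − 1) = 8.091 × 19.41 = 157 kΩ.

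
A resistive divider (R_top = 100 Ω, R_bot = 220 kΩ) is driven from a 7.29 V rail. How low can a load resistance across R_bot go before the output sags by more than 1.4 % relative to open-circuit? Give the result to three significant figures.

R_L(min) ≈ 7.04 kΩ

Output resistance R_th = R_top‖R_bot = (100 × 220000)/220100 = 99.95 Ω.
The fractional drop is R_th/(R_th + R_L); requiring this ≤ 0.0140 gives R_L ≥ R_th(1/0.0140 − 1) = 99.95 × 70.43 = 7.04 kΩ.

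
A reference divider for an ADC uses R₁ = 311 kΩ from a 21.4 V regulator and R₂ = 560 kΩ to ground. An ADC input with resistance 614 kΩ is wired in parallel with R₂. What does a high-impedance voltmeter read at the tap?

The load sits in parallel with R₂: R₂‖R_L = (560 × 614) / (560 + 614) = 292.9 kΩ.
V_out = 21.4 × 292.9 / (311 + 292.9) = 21.4 × 292.9/603.9 = 10.4 V.
(Unloaded it would have been 13.8 V.)

V_out ≈ 10.4 V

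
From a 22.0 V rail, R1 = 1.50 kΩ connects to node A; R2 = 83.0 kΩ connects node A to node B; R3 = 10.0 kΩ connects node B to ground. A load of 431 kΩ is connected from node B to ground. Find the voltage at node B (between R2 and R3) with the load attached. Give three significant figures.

V ≈ 2.28 V

At node B, R3 is in parallel with the load: R3‖R_L = 9.773 kΩ.
Below node A the resistance is R2 + (R3‖R_L) = 92.77 kΩ, so V_A = 22.0 × 92.77/94.27 = 21.65 V.
Then V_B = V_A × (R3‖R_L)/(R2 + R3‖R_L) = 21.65 × 9.773/92.77 = 2.28 V.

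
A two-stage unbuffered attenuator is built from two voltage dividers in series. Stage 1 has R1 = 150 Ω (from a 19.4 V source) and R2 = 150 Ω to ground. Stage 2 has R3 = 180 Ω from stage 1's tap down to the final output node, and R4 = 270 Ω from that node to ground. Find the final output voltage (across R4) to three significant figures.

V_out ≈ 4.99 V

Stage 2 presents R3+R4 = 450.0 Ω as a load on stage 1's tap.
Stage 1's lower leg becomes R2‖(R3+R4) = 112.5 Ω, so V_mid = 19.4 × 112.5/262.5 = 8.314 V.
Stage 2 is itself unloaded: V_out = V_mid × R4/(R3+R4) = 8.314 × 270/450.0 = 4.99 V.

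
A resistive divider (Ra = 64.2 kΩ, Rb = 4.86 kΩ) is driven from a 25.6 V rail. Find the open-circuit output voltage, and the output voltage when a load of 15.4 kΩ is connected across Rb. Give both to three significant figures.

Open-circuit: V = 25.6 × 4.86/(64.2 + 4.86) = 1.80 V.
With the load, Rb becomes Rb‖R_L = 3.694 kΩ, so V = 25.6 × 3.694/67.89 = 1.39 V.

Unloaded: 1.80 V; loaded: 1.39 V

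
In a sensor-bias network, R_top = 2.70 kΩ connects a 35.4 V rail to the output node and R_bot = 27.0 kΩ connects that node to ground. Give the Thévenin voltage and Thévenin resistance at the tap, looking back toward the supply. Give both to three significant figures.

V_th = 32.2 V, R_th = 2.45 kΩ

V_th is the open-circuit tap voltage: 35.4 × 27.0/(2.70 + 27.0) = 32.2 V.
With the supply zeroed, R_top and R_bot appear in parallel from the tap: R_th = R_top‖R_bot = (2.70 × 27.0)/29.70 = 2.45 kΩ.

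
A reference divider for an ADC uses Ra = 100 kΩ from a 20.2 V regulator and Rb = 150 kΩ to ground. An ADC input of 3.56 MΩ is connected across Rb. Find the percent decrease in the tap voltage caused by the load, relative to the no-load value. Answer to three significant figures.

1.66 %

The divider's output (Thévenin) resistance is Ra‖Rb = 60.00 kΩ.
Fractional drop under load = R_th/(R_th + R_L) = 60.00 / (60.00 + 3560) = 0.01657.
So the output falls by 1.66 %.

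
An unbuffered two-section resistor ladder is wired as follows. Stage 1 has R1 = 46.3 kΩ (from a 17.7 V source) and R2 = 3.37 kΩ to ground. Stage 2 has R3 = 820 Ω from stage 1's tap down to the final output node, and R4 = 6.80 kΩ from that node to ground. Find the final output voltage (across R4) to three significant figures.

V_out ≈ 0.759 V

Stage 2 presents R3+R4 = 7620 Ω as a load on stage 1's tap.
Stage 1's lower leg becomes R2‖(R3+R4) = 2337 Ω, so V_mid = 17.7 × 2337/48640 = 0.8503 V.
Stage 2 is itself unloaded: V_out = V_mid × R4/(R3+R4) = 0.8503 × 6800/7620 = 0.759 V.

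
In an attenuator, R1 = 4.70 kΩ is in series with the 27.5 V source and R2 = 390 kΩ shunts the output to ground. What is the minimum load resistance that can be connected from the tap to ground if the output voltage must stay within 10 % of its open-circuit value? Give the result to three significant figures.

R_L(min) ≈ 41.8 kΩ

Output resistance R_th = R1‖R2 = (4.70 × 390)/394.7 = 4.644 kΩ.
The fractional drop is R_th/(R_th + R_L); requiring this ≤ 0.100 gives R_L ≥ R_th(1/0.100 − 1) = 4.644 × 9.000 = 41.8 kΩ.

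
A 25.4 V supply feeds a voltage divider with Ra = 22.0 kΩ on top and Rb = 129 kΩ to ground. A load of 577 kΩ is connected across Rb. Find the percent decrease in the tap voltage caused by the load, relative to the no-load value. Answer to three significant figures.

3.15 %

The divider's output (Thévenin) resistance is Ra‖Rb = 18.79 kΩ.
Fractional drop under load = R_th/(R_th + R_L) = 18.79 / (18.79 + 577) = 0.03155.
So the output falls by 3.15 %.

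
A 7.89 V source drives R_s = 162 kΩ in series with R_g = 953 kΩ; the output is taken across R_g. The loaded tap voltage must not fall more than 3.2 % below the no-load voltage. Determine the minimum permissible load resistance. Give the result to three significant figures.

Output resistance R_th = R_s‖R_g = (162 × 953)/1115 = 138.5 kΩ.
The fractional drop is R_th/(R_th + R_L); requiring this ≤ 0.0320 gives R_L ≥ R_th(1/0.0320 − 1) = 138.5 × 30.25 = 4.19 MΩ.

R_L(min) ≈ 4.19 MΩ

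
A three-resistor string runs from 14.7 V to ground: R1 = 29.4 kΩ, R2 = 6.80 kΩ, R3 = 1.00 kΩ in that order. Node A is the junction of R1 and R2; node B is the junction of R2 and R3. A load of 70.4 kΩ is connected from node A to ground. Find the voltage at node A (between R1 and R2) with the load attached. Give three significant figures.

V ≈ 2.83 V

Below node A the series string R2+R3 = 7.800 kΩ sits in parallel with the 70.4 kΩ load: 7.022 kΩ.
V_A = 14.7 × 7.022/(29.4 + 7.022) = 2.83 V.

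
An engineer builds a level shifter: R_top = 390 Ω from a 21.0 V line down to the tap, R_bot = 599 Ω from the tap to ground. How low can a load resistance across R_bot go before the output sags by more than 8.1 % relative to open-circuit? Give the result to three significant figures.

R_L(min) ≈ 2.68 kΩ

Output resistance R_th = R_top‖R_bot = (390 × 599)/989.0 = 236.2 Ω.
The fractional drop is R_th/(R_th + R_L); requiring this ≤ 0.0810 gives R_L ≥ R_th(1/0.0810 − 1) = 236.2 × 11.35 = 2.68 kΩ.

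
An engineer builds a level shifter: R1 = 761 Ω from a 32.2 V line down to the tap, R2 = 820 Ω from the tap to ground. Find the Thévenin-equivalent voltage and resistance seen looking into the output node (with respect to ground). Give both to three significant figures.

V_th = 16.7 V, R_th = 395 Ω

V_th is the open-circuit tap voltage: 32.2 × 820/(761 + 820) = 16.7 V.
With the supply zeroed, R1 and R2 appear in parallel from the tap: R_th = R1‖R2 = (761 × 820)/1581 = 395 Ω.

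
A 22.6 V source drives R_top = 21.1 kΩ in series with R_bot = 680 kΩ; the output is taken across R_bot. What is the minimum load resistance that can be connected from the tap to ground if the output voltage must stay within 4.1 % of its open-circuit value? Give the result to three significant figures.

R_L(min) ≈ 479 kΩ

Output resistance R_th = R_top‖R_bot = (21.1 × 680)/701.1 = 20.46 kΩ.
The fractional drop is R_th/(R_th + R_L); requiring this ≤ 0.0410 gives R_L ≥ R_th(1/0.0410 − 1) = 20.46 × 23.39 = 479 kΩ.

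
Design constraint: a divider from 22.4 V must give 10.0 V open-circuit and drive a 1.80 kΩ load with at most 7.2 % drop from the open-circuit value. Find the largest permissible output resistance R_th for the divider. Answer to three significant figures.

R_th ≤ 140 Ω

Loading drop = R_th/(R_th + R_L) ≤ 0.0720, so R_th ≤ R_L · ε/(1−ε) = 1.80 kΩ × 0.0720/0.9280 = 140 Ω.
(Any R1, R2 with R2/(R1+R2) = 0.446 and R1‖R2 ≤ 140 Ω will meet the spec.)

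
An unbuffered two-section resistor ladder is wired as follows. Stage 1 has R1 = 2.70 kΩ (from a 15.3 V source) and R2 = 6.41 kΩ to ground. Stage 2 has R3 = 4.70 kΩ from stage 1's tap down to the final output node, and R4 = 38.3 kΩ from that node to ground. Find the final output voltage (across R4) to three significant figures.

V_out ≈ 9.18 V

Stage 2 presents R3+R4 = 43.00 kΩ as a load on stage 1's tap.
Stage 1's lower leg becomes R2‖(R3+R4) = 5.578 kΩ, so V_mid = 15.3 × 5.578/8.278 = 10.31 V.
Stage 2 is itself unloaded: V_out = V_mid × R4/(R3+R4) = 10.31 × 38.3/43.00 = 9.18 V.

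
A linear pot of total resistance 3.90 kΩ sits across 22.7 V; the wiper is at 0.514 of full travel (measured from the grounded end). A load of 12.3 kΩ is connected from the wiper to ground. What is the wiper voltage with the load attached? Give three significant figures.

V ≈ 10.8 V

The wiper splits the pot into (1−α)R = 1.895 kΩ above and αR = 2.005 kΩ below.
Lower section ‖ load = 1.724 kΩ.
V_wiper = 22.7 × 1.724/(1.895 + 1.724) = 10.8 V.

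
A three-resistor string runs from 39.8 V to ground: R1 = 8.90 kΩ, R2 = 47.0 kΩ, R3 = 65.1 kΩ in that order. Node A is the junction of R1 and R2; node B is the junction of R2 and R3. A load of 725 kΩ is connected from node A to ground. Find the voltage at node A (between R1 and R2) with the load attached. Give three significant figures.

V ≈ 36.5 V

Below node A the series string R2+R3 = 112.1 kΩ sits in parallel with the 725 kΩ load: 97.09 kΩ.
V_A = 39.8 × 97.09/(8.90 + 97.09) = 36.5 V.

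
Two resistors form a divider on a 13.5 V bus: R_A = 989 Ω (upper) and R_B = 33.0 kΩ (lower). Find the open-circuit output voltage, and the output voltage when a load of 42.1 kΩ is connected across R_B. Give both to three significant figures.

Unloaded: 13.1 V; loaded: 12.8 V

Open-circuit: V = 13.5 × 33000/(989 + 33000) = 13.1 V.
With the load, R_B becomes R_B‖R_L = 18500 Ω, so V = 13.5 × 18500/19490 = 12.8 V.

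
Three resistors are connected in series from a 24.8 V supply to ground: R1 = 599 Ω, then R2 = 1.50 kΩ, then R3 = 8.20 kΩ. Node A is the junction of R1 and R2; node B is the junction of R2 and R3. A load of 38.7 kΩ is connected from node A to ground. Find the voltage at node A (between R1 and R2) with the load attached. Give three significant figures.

Below node A the series string R2+R3 = 9700 Ω sits in parallel with the 38700 Ω load: 7756 Ω.
V_A = 24.8 × 7756/(599 + 7756) = 23.0 V.

V ≈ 23.0 V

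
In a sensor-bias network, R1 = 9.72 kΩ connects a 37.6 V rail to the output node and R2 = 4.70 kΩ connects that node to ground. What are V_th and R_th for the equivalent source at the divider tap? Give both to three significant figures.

V_th = 12.3 V, R_th = 3.17 kΩ

V_th is the open-circuit tap voltage: 37.6 × 4.70/(9.72 + 4.70) = 12.3 V.
With the supply zeroed, R1 and R2 appear in parallel from the tap: R_th = R1‖R2 = (9.72 × 4.70)/14.42 = 3.17 kΩ.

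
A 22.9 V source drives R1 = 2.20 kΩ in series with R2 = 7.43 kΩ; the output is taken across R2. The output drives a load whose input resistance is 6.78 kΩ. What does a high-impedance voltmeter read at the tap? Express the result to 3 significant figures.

V_out ≈ 14.1 V

The load sits in parallel with R2: R2‖R_L = (7.43 × 6.78) / (7.43 + 6.78) = 3.545 kΩ.
V_out = 22.9 × 3.545 / (2.20 + 3.545) = 22.9 × 3.545/5.745 = 14.1 V.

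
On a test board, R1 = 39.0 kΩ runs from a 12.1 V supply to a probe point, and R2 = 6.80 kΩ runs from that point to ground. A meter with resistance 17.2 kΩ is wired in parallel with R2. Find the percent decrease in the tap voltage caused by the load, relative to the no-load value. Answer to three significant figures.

25.2 %

The divider's output (Thévenin) resistance is R1‖R2 = 5.790 kΩ.
Fractional drop under load = R_th/(R_th + R_L) = 5.790 / (5.790 + 17.2) = 0.2519.
So the output falls by 25.2 %.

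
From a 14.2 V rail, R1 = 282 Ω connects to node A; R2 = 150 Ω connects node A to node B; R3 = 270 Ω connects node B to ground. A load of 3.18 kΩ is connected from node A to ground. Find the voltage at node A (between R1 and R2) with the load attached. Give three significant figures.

Below node A the series string R2+R3 = 420.0 Ω sits in parallel with the 3180 Ω load: 371.0 Ω.
V_A = 14.2 × 371.0/(282 + 371.0) = 8.07 V.

V ≈ 8.07 V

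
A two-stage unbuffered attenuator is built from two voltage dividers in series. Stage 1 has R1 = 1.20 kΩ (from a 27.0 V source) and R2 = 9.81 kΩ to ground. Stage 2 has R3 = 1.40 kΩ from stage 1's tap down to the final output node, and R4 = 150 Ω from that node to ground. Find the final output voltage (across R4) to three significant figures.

V_out ≈ 1.38 V

Stage 2 presents R3+R4 = 1550 Ω as a load on stage 1's tap.
Stage 1's lower leg becomes R2‖(R3+R4) = 1339 Ω, so V_mid = 27.0 × 1339/2539 = 14.24 V.
Stage 2 is itself unloaded: V_out = V_mid × R4/(R3+R4) = 14.24 × 150/1550 = 1.38 V.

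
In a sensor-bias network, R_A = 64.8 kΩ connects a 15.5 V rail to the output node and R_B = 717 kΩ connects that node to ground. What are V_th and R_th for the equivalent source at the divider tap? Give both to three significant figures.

V_th = 14.2 V, R_th = 59.4 kΩ

V_th is the open-circuit tap voltage: 15.5 × 717/(64.8 + 717) = 14.2 V.
With the supply zeroed, R_A and R_B appear in parallel from the tap: R_th = R_A‖R_B = (64.8 × 717)/781.8 = 59.4 kΩ.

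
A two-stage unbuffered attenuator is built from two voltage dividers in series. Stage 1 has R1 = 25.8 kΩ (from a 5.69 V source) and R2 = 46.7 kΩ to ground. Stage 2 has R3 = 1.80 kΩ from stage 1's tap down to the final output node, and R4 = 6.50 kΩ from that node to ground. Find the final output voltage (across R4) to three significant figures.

V_out ≈ 0.956 V

Stage 2 presents R3+R4 = 8.300 kΩ as a load on stage 1's tap.
Stage 1's lower leg becomes R2‖(R3+R4) = 7.047 kΩ, so V_mid = 5.69 × 7.047/32.85 = 1.221 V.
Stage 2 is itself unloaded: V_out = V_mid × R4/(R3+R4) = 1.221 × 6.50/8.300 = 0.956 V.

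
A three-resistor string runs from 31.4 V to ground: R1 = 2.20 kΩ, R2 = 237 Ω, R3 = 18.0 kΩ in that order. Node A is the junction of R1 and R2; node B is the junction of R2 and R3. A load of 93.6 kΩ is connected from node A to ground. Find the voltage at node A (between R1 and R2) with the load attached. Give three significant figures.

V ≈ 27.4 V

Below node A the series string R2+R3 = 18240 Ω sits in parallel with the 93600 Ω load: 15260 Ω.
V_A = 31.4 × 15260/(2200 + 15260) = 27.4 V.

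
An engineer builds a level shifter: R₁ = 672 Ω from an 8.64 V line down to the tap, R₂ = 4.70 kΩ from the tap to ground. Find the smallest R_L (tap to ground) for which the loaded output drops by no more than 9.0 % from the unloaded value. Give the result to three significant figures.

R_L(min) ≈ 5.94 kΩ

Output resistance R_th = R₁‖R₂ = (672 × 4700)/5372 = 587.9 Ω.
The fractional drop is R_th/(R_th + R_L); requiring this ≤ 0.0900 gives R_L ≥ R_th(1/0.0900 − 1) = 587.9 × 10.11 = 5.94 kΩ.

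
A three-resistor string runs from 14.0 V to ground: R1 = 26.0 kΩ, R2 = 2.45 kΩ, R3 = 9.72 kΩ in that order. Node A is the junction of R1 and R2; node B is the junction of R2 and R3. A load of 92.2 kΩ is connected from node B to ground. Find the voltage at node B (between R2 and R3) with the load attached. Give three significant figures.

At node B, R3 is in parallel with the load: R3‖R_L = 8.793 kΩ.
Below node A the resistance is R2 + (R3‖R_L) = 11.24 kΩ, so V_A = 14.0 × 11.24/37.24 = 4.226 V.
Then V_B = V_A × (R3‖R_L)/(R2 + R3‖R_L) = 4.226 × 8.793/11.24 = 3.31 V.

V ≈ 3.31 V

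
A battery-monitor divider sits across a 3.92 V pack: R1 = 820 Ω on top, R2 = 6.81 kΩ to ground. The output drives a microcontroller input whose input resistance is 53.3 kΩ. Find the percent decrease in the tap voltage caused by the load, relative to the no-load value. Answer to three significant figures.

The divider's output (Thévenin) resistance is R1‖R2 = 731.9 Ω.
Fractional drop under load = R_th/(R_th + R_L) = 731.9 / (731.9 + 53300) = 0.01355.
So the output falls by 1.35 %.

1.35 %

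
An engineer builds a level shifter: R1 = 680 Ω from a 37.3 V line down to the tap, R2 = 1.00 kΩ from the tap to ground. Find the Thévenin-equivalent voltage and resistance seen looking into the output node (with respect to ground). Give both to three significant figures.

V_th = 22.2 V, R_th = 405 Ω

V_th is the open-circuit tap voltage: 37.3 × 1000/(680 + 1000) = 22.2 V.
With the supply zeroed, R1 and R2 appear in parallel from the tap: R_th = R1‖R2 = (680 × 1000)/1680 = 405 Ω.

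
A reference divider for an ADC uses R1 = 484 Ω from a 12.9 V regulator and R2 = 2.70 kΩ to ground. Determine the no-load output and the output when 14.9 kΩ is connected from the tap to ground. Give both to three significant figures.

Unloaded: 10.9 V; loaded: 10.6 V

Open-circuit: V = 12.9 × 2700/(484 + 2700) = 10.9 V.
With the load, R2 becomes R2‖R_L = 2286 Ω, so V = 12.9 × 2286/2770 = 10.6 V.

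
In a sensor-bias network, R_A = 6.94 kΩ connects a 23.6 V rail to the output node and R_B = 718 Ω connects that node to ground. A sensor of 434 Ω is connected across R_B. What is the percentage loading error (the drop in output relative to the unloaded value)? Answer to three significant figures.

60.0 %

Unloaded V = 23.6 × 718/7658 = 2.213 V.
Loaded: R_B‖R_L = 270.5 Ω, giving V = 23.6 × 270.5/7210 = 0.8853 V.
Drop = (2.213 − 0.8853) / 2.213 = 60.0 %.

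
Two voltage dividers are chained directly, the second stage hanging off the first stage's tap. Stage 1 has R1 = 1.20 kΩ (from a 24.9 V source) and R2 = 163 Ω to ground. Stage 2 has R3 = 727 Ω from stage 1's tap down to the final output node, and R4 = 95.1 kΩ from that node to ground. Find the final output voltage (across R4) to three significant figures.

Stage 2 presents R3+R4 = 95830 Ω as a load on stage 1's tap.
Stage 1's lower leg becomes R2‖(R3+R4) = 162.7 Ω, so V_mid = 24.9 × 162.7/1363 = 2.973 V.
Stage 2 is itself unloaded: V_out = V_mid × R4/(R3+R4) = 2.973 × 95100/95830 = 2.95 V.

V_out ≈ 2.95 V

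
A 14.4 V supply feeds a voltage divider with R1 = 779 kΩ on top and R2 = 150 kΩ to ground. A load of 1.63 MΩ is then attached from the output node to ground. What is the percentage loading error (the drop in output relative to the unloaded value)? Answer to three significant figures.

The divider's output (Thévenin) resistance is R1‖R2 = 125.8 kΩ.
Fractional drop under load = R_th/(R_th + R_L) = 125.8 / (125.8 + 1630) = 0.07164.
So the output falls by 7.16 %.

7.16 %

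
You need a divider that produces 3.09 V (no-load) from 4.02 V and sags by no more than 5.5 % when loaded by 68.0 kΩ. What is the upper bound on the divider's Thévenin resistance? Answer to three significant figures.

R_th ≤ 3.96 kΩ

Loading drop = R_th/(R_th + R_L) ≤ 0.0550, so R_th ≤ R_L · ε/(1−ε) = 68.0 kΩ × 0.0550/0.9450 = 3.96 kΩ.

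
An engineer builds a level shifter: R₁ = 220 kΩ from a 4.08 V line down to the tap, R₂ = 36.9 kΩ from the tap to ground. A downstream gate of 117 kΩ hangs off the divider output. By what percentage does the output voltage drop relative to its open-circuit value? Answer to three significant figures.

21.3 %

Unloaded V = 4.08 × 36.9/256.9 = 0.5860 V.
Loaded: R₂‖R_L = 28.05 kΩ, giving V = 4.08 × 28.05/248.1 = 0.4614 V.
Drop = (0.5860 − 0.4614) / 0.5860 = 21.3 %.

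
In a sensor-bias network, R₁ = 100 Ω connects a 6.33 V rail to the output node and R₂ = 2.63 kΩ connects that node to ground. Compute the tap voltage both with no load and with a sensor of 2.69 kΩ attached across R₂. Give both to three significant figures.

Open-circuit: V = 6.33 × 2630/(100 + 2630) = 6.10 V.
With the load, R₂ becomes R₂‖R_L = 1330 Ω, so V = 6.33 × 1330/1430 = 5.89 V.

Unloaded: 6.10 V; loaded: 5.89 V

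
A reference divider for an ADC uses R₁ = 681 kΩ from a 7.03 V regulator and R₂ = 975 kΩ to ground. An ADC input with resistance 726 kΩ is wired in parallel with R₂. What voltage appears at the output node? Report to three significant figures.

V_out ≈ 2.67 V

The load sits in parallel with R₂: R₂‖R_L = (975 × 726) / (975 + 726) = 416.1 kΩ.
V_out = 7.03 × 416.1 / (681 + 416.1) = 7.03 × 416.1/1097 = 2.67 V.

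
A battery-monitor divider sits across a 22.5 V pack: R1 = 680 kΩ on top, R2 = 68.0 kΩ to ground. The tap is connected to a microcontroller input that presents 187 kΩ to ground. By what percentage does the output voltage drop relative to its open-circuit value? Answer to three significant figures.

Unloaded V = 22.5 × 68.0/748.0 = 2.045 V.
Loaded: R2‖R_L = 49.87 kΩ, giving V = 22.5 × 49.87/729.9 = 1.537 V.
Drop = (2.045 − 1.537) / 2.045 = 24.8 %.

24.8 %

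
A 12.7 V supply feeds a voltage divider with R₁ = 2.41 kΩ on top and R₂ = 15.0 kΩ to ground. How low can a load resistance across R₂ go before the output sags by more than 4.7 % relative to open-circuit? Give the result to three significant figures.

R_L(min) ≈ 42.1 kΩ

Output resistance R_th = R₁‖R₂ = (2.41 × 15.0)/17.41 = 2.076 kΩ.
The fractional drop is R_th/(R_th + R_L); requiring this ≤ 0.0470 gives R_L ≥ R_th(1/0.0470 − 1) = 2.076 × 20.28 = 42.1 kΩ.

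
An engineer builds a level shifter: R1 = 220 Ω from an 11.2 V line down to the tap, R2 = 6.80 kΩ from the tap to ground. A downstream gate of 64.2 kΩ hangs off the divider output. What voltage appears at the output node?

V_out ≈ 10.8 V

The load sits in parallel with R2: R2‖R_L = (6800 × 64200) / (6800 + 64200) = 6149 Ω.
V_out = 11.2 × 6149 / (220 + 6149) = 11.2 × 6149/6369 = 10.8 V.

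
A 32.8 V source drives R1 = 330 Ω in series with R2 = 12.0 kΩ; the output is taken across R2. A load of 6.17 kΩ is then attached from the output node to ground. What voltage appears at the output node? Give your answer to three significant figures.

The load sits in parallel with R2: R2‖R_L = (12000 × 6170) / (12000 + 6170) = 4075 Ω.
V_out = 32.8 × 4075 / (330 + 4075) = 32.8 × 4075/4405 = 30.3 V.

V_out ≈ 30.3 V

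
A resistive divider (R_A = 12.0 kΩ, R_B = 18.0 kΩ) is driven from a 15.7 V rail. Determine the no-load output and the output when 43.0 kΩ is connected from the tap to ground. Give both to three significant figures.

Open-circuit: V = 15.7 × 18.0/(12.0 + 18.0) = 9.42 V.
With the load, R_B becomes R_B‖R_L = 12.69 kΩ, so V = 15.7 × 12.69/24.69 = 8.07 V.

Unloaded: 9.42 V; loaded: 8.07 V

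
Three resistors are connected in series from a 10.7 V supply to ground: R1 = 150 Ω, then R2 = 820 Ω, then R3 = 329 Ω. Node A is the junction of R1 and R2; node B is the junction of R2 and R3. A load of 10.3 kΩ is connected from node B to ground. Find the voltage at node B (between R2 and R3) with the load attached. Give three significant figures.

At node B, R3 is in parallel with the load: R3‖R_L = 318.8 Ω.
Below node A the resistance is R2 + (R3‖R_L) = 1139 Ω, so V_A = 10.7 × 1139/1289 = 9.455 V.
Then V_B = V_A × (R3‖R_L)/(R2 + R3‖R_L) = 9.455 × 318.8/1139 = 2.65 V.

V ≈ 2.65 V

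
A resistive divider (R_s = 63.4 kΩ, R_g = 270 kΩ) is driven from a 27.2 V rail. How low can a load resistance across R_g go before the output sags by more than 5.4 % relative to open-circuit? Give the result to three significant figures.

R_L(min) ≈ 899 kΩ

Output resistance R_th = R_s‖R_g = (63.4 × 270)/333.4 = 51.34 kΩ.
The fractional drop is R_th/(R_th + R_L); requiring this ≤ 0.0540 gives R_L ≥ R_th(1/0.0540 − 1) = 51.34 × 17.52 = 899 kΩ.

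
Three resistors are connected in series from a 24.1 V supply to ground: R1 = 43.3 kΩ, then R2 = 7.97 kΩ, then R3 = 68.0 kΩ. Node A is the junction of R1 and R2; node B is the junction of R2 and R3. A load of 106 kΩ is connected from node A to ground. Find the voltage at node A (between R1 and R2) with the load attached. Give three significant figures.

V ≈ 12.2 V

Below node A the series string R2+R3 = 75.97 kΩ sits in parallel with the 106 kΩ load: 44.25 kΩ.
V_A = 24.1 × 44.25/(43.3 + 44.25) = 12.2 V.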